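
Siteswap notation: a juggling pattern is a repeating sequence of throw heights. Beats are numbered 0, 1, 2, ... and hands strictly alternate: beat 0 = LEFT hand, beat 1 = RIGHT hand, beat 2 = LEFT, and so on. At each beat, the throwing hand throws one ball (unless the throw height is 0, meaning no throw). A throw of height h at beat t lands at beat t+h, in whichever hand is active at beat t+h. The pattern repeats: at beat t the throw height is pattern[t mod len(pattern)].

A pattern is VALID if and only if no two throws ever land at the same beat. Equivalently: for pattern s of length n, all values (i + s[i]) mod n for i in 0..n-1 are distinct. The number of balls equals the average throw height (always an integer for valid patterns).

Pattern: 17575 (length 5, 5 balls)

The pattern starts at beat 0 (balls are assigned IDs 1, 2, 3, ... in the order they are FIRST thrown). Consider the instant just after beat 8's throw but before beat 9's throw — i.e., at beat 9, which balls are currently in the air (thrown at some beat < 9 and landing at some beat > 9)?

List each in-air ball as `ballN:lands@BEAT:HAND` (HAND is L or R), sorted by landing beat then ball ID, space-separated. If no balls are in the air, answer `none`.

Beat 0 (L): throw ball1 h=1 -> lands@1:R; in-air after throw: [b1@1:R]
Beat 1 (R): throw ball1 h=7 -> lands@8:L; in-air after throw: [b1@8:L]
Beat 2 (L): throw ball2 h=5 -> lands@7:R; in-air after throw: [b2@7:R b1@8:L]
Beat 3 (R): throw ball3 h=7 -> lands@10:L; in-air after throw: [b2@7:R b1@8:L b3@10:L]
Beat 4 (L): throw ball4 h=5 -> lands@9:R; in-air after throw: [b2@7:R b1@8:L b4@9:R b3@10:L]
Beat 5 (R): throw ball5 h=1 -> lands@6:L; in-air after throw: [b5@6:L b2@7:R b1@8:L b4@9:R b3@10:L]
Beat 6 (L): throw ball5 h=7 -> lands@13:R; in-air after throw: [b2@7:R b1@8:L b4@9:R b3@10:L b5@13:R]
Beat 7 (R): throw ball2 h=5 -> lands@12:L; in-air after throw: [b1@8:L b4@9:R b3@10:L b2@12:L b5@13:R]
Beat 8 (L): throw ball1 h=7 -> lands@15:R; in-air after throw: [b4@9:R b3@10:L b2@12:L b5@13:R b1@15:R]
Beat 9 (R): throw ball4 h=5 -> lands@14:L; in-air after throw: [b3@10:L b2@12:L b5@13:R b4@14:L b1@15:R]

Answer: ball3:lands@10:L ball2:lands@12:L ball5:lands@13:R ball1:lands@15:R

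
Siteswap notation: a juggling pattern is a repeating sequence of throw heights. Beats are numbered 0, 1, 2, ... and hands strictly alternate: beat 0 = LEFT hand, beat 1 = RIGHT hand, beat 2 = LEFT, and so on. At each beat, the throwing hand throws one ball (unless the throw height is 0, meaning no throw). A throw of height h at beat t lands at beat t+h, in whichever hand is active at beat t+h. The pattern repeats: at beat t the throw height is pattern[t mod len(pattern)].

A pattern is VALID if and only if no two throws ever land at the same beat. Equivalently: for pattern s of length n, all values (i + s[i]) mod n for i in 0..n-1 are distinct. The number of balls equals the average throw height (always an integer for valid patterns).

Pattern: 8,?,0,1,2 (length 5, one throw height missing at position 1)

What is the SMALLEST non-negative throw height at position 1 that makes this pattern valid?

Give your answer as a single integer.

i=0: (0 + 8) mod 5 = 3
i=1: s[i]=? (unknown)
i=2: (2 + 0) mod 5 = 2
i=3: (3 + 1) mod 5 = 4
i=4: (4 + 2) mod 5 = 1
Known residues: [1, 2, 3, 4]; need a permutation of 0..4, so missing residue r = 0
Need (1 + s) mod 5 = 0; smallest s = (0 - 1) mod 5 = 4

Answer: 4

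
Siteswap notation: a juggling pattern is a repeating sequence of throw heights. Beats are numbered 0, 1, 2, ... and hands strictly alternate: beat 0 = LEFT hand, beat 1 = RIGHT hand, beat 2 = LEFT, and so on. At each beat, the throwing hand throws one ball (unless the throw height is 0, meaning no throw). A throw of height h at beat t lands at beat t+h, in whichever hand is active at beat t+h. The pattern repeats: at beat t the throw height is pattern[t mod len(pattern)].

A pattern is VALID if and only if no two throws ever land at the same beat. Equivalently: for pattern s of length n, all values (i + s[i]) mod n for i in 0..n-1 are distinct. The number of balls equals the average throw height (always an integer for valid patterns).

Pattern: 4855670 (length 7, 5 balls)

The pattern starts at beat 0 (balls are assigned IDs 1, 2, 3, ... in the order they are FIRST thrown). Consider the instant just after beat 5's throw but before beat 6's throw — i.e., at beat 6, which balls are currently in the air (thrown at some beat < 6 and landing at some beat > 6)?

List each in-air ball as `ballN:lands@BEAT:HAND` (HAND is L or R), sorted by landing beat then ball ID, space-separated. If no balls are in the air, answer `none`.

Beat 0 (L): throw ball1 h=4 -> lands@4:L; in-air after throw: [b1@4:L]
Beat 1 (R): throw ball2 h=8 -> lands@9:R; in-air after throw: [b1@4:L b2@9:R]
Beat 2 (L): throw ball3 h=5 -> lands@7:R; in-air after throw: [b1@4:L b3@7:R b2@9:R]
Beat 3 (R): throw ball4 h=5 -> lands@8:L; in-air after throw: [b1@4:L b3@7:R b4@8:L b2@9:R]
Beat 4 (L): throw ball1 h=6 -> lands@10:L; in-air after throw: [b3@7:R b4@8:L b2@9:R b1@10:L]
Beat 5 (R): throw ball5 h=7 -> lands@12:L; in-air after throw: [b3@7:R b4@8:L b2@9:R b1@10:L b5@12:L]

Answer: ball3:lands@7:R ball4:lands@8:L ball2:lands@9:R ball1:lands@10:L ball5:lands@12:L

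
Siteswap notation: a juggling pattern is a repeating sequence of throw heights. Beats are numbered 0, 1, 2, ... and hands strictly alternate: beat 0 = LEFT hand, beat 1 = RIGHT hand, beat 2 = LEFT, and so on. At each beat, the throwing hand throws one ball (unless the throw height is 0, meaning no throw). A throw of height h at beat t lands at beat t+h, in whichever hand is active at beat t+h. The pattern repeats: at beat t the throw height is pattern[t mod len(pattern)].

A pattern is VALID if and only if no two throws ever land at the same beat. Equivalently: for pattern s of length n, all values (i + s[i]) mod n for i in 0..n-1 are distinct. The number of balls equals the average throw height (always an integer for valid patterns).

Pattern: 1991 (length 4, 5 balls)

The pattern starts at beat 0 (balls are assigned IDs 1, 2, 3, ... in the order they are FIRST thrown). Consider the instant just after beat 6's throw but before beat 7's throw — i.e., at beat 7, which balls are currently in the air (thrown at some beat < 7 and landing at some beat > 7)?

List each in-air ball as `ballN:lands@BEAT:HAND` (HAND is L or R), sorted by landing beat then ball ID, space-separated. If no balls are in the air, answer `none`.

Answer: ball1:lands@10:L ball2:lands@11:R ball3:lands@14:L ball4:lands@15:R

Derivation:
Beat 0 (L): throw ball1 h=1 -> lands@1:R; in-air after throw: [b1@1:R]
Beat 1 (R): throw ball1 h=9 -> lands@10:L; in-air after throw: [b1@10:L]
Beat 2 (L): throw ball2 h=9 -> lands@11:R; in-air after throw: [b1@10:L b2@11:R]
Beat 3 (R): throw ball3 h=1 -> lands@4:L; in-air after throw: [b3@4:L b1@10:L b2@11:R]
Beat 4 (L): throw ball3 h=1 -> lands@5:R; in-air after throw: [b3@5:R b1@10:L b2@11:R]
Beat 5 (R): throw ball3 h=9 -> lands@14:L; in-air after throw: [b1@10:L b2@11:R b3@14:L]
Beat 6 (L): throw ball4 h=9 -> lands@15:R; in-air after throw: [b1@10:L b2@11:R b3@14:L b4@15:R]
Beat 7 (R): throw ball5 h=1 -> lands@8:L; in-air after throw: [b5@8:L b1@10:L b2@11:R b3@14:L b4@15:R]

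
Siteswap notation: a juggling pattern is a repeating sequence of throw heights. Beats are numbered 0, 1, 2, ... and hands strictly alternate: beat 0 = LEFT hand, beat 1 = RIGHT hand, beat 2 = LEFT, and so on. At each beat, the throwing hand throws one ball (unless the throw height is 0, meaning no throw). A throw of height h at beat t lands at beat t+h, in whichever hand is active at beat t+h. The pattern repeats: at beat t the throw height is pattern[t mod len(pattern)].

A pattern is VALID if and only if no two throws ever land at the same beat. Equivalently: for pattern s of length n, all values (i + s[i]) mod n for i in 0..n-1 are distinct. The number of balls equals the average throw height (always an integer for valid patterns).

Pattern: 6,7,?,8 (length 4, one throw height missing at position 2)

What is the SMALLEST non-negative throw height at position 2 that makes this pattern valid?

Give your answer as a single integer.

i=0: (0 + 6) mod 4 = 2
i=1: (1 + 7) mod 4 = 0
i=2: s[i]=? (unknown)
i=3: (3 + 8) mod 4 = 3
Known residues: [0, 2, 3]; need a permutation of 0..3, so missing residue r = 1
Need (2 + s) mod 4 = 1; smallest s = (1 - 2) mod 4 = 3

Answer: 3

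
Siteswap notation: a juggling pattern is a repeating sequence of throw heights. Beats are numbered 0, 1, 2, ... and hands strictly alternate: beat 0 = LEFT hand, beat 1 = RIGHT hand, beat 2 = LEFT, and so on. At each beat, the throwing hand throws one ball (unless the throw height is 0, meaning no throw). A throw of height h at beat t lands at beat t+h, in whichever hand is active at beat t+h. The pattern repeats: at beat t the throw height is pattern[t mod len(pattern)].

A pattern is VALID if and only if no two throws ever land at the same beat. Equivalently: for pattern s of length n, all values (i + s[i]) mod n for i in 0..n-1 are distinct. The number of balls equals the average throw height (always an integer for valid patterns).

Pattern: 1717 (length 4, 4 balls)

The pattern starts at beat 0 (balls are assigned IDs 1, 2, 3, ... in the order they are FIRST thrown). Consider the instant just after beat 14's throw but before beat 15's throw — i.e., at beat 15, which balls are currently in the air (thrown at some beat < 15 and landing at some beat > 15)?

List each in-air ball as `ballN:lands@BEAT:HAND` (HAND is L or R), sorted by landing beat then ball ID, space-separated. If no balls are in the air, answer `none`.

Answer: ball1:lands@16:L ball2:lands@18:L ball3:lands@20:L

Derivation:
Beat 0 (L): throw ball1 h=1 -> lands@1:R; in-air after throw: [b1@1:R]
Beat 1 (R): throw ball1 h=7 -> lands@8:L; in-air after throw: [b1@8:L]
Beat 2 (L): throw ball2 h=1 -> lands@3:R; in-air after throw: [b2@3:R b1@8:L]
Beat 3 (R): throw ball2 h=7 -> lands@10:L; in-air after throw: [b1@8:L b2@10:L]
Beat 4 (L): throw ball3 h=1 -> lands@5:R; in-air after throw: [b3@5:R b1@8:L b2@10:L]
Beat 5 (R): throw ball3 h=7 -> lands@12:L; in-air after throw: [b1@8:L b2@10:L b3@12:L]
Beat 6 (L): throw ball4 h=1 -> lands@7:R; in-air after throw: [b4@7:R b1@8:L b2@10:L b3@12:L]
Beat 7 (R): throw ball4 h=7 -> lands@14:L; in-air after throw: [b1@8:L b2@10:L b3@12:L b4@14:L]
Beat 8 (L): throw ball1 h=1 -> lands@9:R; in-air after throw: [b1@9:R b2@10:L b3@12:L b4@14:L]
Beat 9 (R): throw ball1 h=7 -> lands@16:L; in-air after throw: [b2@10:L b3@12:L b4@14:L b1@16:L]
Beat 10 (L): throw ball2 h=1 -> lands@11:R; in-air after throw: [b2@11:R b3@12:L b4@14:L b1@16:L]
Beat 11 (R): throw ball2 h=7 -> lands@18:L; in-air after throw: [b3@12:L b4@14:L b1@16:L b2@18:L]
Beat 12 (L): throw ball3 h=1 -> lands@13:R; in-air after throw: [b3@13:R b4@14:L b1@16:L b2@18:L]
Beat 13 (R): throw ball3 h=7 -> lands@20:L; in-air after throw: [b4@14:L b1@16:L b2@18:L b3@20:L]
Beat 14 (L): throw ball4 h=1 -> lands@15:R; in-air after throw: [b4@15:R b1@16:L b2@18:L b3@20:L]
Beat 15 (R): throw ball4 h=7 -> lands@22:L; in-air after throw: [b1@16:L b2@18:L b3@20:L b4@22:L]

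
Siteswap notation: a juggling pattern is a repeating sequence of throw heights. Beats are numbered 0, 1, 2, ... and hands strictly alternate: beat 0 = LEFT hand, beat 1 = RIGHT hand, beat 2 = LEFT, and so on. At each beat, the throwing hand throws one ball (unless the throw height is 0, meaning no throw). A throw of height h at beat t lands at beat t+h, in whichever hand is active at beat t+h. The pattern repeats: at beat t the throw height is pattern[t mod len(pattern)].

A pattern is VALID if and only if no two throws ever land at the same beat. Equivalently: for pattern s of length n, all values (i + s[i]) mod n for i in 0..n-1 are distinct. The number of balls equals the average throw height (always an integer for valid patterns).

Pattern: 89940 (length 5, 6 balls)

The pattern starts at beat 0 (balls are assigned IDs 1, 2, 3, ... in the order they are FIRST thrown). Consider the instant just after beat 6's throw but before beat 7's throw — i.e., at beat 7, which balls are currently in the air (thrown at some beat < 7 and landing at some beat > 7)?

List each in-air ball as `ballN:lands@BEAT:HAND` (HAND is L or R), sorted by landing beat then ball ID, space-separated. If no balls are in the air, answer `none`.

Answer: ball1:lands@8:L ball2:lands@10:L ball3:lands@11:R ball5:lands@13:R ball6:lands@15:R

Derivation:
Beat 0 (L): throw ball1 h=8 -> lands@8:L; in-air after throw: [b1@8:L]
Beat 1 (R): throw ball2 h=9 -> lands@10:L; in-air after throw: [b1@8:L b2@10:L]
Beat 2 (L): throw ball3 h=9 -> lands@11:R; in-air after throw: [b1@8:L b2@10:L b3@11:R]
Beat 3 (R): throw ball4 h=4 -> lands@7:R; in-air after throw: [b4@7:R b1@8:L b2@10:L b3@11:R]
Beat 5 (R): throw ball5 h=8 -> lands@13:R; in-air after throw: [b4@7:R b1@8:L b2@10:L b3@11:R b5@13:R]
Beat 6 (L): throw ball6 h=9 -> lands@15:R; in-air after throw: [b4@7:R b1@8:L b2@10:L b3@11:R b5@13:R b6@15:R]
Beat 7 (R): throw ball4 h=9 -> lands@16:L; in-air after throw: [b1@8:L b2@10:L b3@11:R b5@13:R b6@15:R b4@16:L]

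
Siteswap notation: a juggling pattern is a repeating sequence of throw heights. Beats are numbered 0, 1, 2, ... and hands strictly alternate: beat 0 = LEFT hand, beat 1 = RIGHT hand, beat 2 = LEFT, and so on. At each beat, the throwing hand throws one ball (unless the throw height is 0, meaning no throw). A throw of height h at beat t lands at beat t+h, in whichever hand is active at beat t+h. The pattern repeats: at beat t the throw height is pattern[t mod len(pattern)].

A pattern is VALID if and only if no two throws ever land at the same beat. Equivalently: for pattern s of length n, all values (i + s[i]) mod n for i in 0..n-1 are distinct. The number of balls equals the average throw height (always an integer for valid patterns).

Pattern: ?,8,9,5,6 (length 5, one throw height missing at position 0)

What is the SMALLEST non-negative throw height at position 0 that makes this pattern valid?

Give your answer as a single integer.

i=0: s[i]=? (unknown)
i=1: (1 + 8) mod 5 = 4
i=2: (2 + 9) mod 5 = 1
i=3: (3 + 5) mod 5 = 3
i=4: (4 + 6) mod 5 = 0
Known residues: [0, 1, 3, 4]; need a permutation of 0..4, so missing residue r = 2
Need (0 + s) mod 5 = 2; smallest s = (2 - 0) mod 5 = 2

Answer: 2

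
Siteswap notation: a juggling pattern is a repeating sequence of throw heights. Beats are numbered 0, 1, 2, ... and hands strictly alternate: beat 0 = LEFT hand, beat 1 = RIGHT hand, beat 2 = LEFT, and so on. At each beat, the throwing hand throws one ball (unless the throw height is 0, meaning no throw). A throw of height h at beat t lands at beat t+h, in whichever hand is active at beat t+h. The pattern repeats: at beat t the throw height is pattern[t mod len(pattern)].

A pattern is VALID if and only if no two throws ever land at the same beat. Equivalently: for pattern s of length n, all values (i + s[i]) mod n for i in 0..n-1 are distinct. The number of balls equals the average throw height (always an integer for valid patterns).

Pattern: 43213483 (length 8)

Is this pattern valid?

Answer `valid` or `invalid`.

Answer: invalid

Derivation:
i=0: (i + s[i]) mod n = (0 + 4) mod 8 = 4
i=1: (i + s[i]) mod n = (1 + 3) mod 8 = 4
i=2: (i + s[i]) mod n = (2 + 2) mod 8 = 4
i=3: (i + s[i]) mod n = (3 + 1) mod 8 = 4
i=4: (i + s[i]) mod n = (4 + 3) mod 8 = 7
i=5: (i + s[i]) mod n = (5 + 4) mod 8 = 1
i=6: (i + s[i]) mod n = (6 + 8) mod 8 = 6
i=7: (i + s[i]) mod n = (7 + 3) mod 8 = 2
Residues: [4, 4, 4, 4, 7, 1, 6, 2], distinct: False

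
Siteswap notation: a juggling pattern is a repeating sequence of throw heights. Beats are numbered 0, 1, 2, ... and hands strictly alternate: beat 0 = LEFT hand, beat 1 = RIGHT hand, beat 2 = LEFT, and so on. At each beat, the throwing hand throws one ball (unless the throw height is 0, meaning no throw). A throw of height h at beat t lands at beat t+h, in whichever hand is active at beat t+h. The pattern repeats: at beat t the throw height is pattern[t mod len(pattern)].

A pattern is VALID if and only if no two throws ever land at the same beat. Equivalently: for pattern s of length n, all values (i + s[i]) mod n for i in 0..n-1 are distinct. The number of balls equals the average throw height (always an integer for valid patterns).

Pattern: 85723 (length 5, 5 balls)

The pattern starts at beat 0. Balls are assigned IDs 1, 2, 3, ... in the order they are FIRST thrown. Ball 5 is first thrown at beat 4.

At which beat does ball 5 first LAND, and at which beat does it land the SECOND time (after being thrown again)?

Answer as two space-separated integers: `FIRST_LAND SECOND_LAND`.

Answer: 7 14

Derivation:
Beat 0 (L): throw ball1 h=8 -> lands@8:L; in-air after throw: [b1@8:L]
Beat 1 (R): throw ball2 h=5 -> lands@6:L; in-air after throw: [b2@6:L b1@8:L]
Beat 2 (L): throw ball3 h=7 -> lands@9:R; in-air after throw: [b2@6:L b1@8:L b3@9:R]
Beat 3 (R): throw ball4 h=2 -> lands@5:R; in-air after throw: [b4@5:R b2@6:L b1@8:L b3@9:R]
Beat 4 (L): throw ball5 h=3 -> lands@7:R; in-air after throw: [b4@5:R b2@6:L b5@7:R b1@8:L b3@9:R]
Beat 5 (R): throw ball4 h=8 -> lands@13:R; in-air after throw: [b2@6:L b5@7:R b1@8:L b3@9:R b4@13:R]
Beat 6 (L): throw ball2 h=5 -> lands@11:R; in-air after throw: [b5@7:R b1@8:L b3@9:R b2@11:R b4@13:R]
Beat 7 (R): throw ball5 h=7 -> lands@14:L; in-air after throw: [b1@8:L b3@9:R b2@11:R b4@13:R b5@14:L]
Beat 8 (L): throw ball1 h=2 -> lands@10:L; in-air after throw: [b3@9:R b1@10:L b2@11:R b4@13:R b5@14:L]
Beat 9 (R): throw ball3 h=3 -> lands@12:L; in-air after throw: [b1@10:L b2@11:R b3@12:L b4@13:R b5@14:L]
Beat 10 (L): throw ball1 h=8 -> lands@18:L; in-air after throw: [b2@11:R b3@12:L b4@13:R b5@14:L b1@18:L]
Beat 11 (R): throw ball2 h=5 -> lands@16:L; in-air after throw: [b3@12:L b4@13:R b5@14:L b2@16:L b1@18:L]
Ball 5: thrown@4 h=3 -> first land @7; rethrown@7 h=7 -> second land @14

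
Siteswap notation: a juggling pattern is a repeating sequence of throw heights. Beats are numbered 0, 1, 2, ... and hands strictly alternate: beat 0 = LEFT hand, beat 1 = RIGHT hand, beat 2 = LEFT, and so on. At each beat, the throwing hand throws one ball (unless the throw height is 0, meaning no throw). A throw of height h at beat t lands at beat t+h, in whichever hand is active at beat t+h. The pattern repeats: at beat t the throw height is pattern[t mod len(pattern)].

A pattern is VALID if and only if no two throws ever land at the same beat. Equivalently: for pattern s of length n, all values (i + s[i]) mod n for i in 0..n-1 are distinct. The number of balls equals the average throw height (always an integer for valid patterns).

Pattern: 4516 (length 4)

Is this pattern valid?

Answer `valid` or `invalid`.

i=0: (i + s[i]) mod n = (0 + 4) mod 4 = 0
i=1: (i + s[i]) mod n = (1 + 5) mod 4 = 2
i=2: (i + s[i]) mod n = (2 + 1) mod 4 = 3
i=3: (i + s[i]) mod n = (3 + 6) mod 4 = 1
Residues: [0, 2, 3, 1], distinct: True

Answer: valid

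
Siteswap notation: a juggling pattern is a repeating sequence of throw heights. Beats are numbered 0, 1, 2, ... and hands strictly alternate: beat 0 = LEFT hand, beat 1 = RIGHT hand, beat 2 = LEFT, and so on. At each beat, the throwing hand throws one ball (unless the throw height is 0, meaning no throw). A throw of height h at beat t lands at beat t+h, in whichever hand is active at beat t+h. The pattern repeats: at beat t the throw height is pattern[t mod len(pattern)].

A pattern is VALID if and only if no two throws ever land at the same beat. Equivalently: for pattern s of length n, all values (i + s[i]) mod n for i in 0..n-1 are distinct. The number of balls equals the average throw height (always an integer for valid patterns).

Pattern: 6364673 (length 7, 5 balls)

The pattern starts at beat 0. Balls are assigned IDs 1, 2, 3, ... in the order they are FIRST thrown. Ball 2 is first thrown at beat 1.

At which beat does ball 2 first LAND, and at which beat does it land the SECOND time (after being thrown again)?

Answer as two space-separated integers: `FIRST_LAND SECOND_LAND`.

Beat 0 (L): throw ball1 h=6 -> lands@6:L; in-air after throw: [b1@6:L]
Beat 1 (R): throw ball2 h=3 -> lands@4:L; in-air after throw: [b2@4:L b1@6:L]
Beat 2 (L): throw ball3 h=6 -> lands@8:L; in-air after throw: [b2@4:L b1@6:L b3@8:L]
Beat 3 (R): throw ball4 h=4 -> lands@7:R; in-air after throw: [b2@4:L b1@6:L b4@7:R b3@8:L]
Beat 4 (L): throw ball2 h=6 -> lands@10:L; in-air after throw: [b1@6:L b4@7:R b3@8:L b2@10:L]
Beat 5 (R): throw ball5 h=7 -> lands@12:L; in-air after throw: [b1@6:L b4@7:R b3@8:L b2@10:L b5@12:L]
Beat 6 (L): throw ball1 h=3 -> lands@9:R; in-air after throw: [b4@7:R b3@8:L b1@9:R b2@10:L b5@12:L]
Beat 7 (R): throw ball4 h=6 -> lands@13:R; in-air after throw: [b3@8:L b1@9:R b2@10:L b5@12:L b4@13:R]
Beat 8 (L): throw ball3 h=3 -> lands@11:R; in-air after throw: [b1@9:R b2@10:L b3@11:R b5@12:L b4@13:R]
Beat 9 (R): throw ball1 h=6 -> lands@15:R; in-air after throw: [b2@10:L b3@11:R b5@12:L b4@13:R b1@15:R]
Beat 10 (L): throw ball2 h=4 -> lands@14:L; in-air after throw: [b3@11:R b5@12:L b4@13:R b2@14:L b1@15:R]
Ball 2: thrown@1 h=3 -> first land @4; rethrown@4 h=6 -> second land @10

Answer: 4 10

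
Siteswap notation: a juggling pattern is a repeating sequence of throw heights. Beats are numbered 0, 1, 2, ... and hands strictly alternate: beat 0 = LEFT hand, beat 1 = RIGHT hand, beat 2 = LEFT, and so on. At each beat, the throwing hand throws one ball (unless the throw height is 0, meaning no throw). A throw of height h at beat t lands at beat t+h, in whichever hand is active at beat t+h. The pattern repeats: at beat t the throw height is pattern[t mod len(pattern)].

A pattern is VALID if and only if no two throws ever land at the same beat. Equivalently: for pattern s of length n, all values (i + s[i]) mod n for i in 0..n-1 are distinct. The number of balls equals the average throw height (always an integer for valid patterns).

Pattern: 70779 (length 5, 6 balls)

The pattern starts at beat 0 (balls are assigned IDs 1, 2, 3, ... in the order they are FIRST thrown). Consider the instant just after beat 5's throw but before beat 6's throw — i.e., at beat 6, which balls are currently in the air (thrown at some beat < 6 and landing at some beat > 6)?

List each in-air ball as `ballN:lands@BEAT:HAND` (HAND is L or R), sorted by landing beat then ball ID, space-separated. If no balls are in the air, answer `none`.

Beat 0 (L): throw ball1 h=7 -> lands@7:R; in-air after throw: [b1@7:R]
Beat 2 (L): throw ball2 h=7 -> lands@9:R; in-air after throw: [b1@7:R b2@9:R]
Beat 3 (R): throw ball3 h=7 -> lands@10:L; in-air after throw: [b1@7:R b2@9:R b3@10:L]
Beat 4 (L): throw ball4 h=9 -> lands@13:R; in-air after throw: [b1@7:R b2@9:R b3@10:L b4@13:R]
Beat 5 (R): throw ball5 h=7 -> lands@12:L; in-air after throw: [b1@7:R b2@9:R b3@10:L b5@12:L b4@13:R]

Answer: ball1:lands@7:R ball2:lands@9:R ball3:lands@10:L ball5:lands@12:L ball4:lands@13:R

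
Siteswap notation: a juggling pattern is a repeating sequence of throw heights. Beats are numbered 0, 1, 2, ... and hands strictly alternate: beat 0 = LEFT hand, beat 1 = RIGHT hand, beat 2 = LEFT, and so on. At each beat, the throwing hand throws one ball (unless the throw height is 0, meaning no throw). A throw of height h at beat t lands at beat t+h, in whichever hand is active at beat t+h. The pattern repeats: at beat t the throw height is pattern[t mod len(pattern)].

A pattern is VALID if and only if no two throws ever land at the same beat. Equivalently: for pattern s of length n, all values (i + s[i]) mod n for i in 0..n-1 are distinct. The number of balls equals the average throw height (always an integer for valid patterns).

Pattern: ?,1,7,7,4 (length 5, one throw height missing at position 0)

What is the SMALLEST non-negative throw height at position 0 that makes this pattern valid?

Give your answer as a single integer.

Answer: 1

Derivation:
i=0: s[i]=? (unknown)
i=1: (1 + 1) mod 5 = 2
i=2: (2 + 7) mod 5 = 4
i=3: (3 + 7) mod 5 = 0
i=4: (4 + 4) mod 5 = 3
Known residues: [0, 2, 3, 4]; need a permutation of 0..4, so missing residue r = 1
Need (0 + s) mod 5 = 1; smallest s = (1 - 0) mod 5 = 1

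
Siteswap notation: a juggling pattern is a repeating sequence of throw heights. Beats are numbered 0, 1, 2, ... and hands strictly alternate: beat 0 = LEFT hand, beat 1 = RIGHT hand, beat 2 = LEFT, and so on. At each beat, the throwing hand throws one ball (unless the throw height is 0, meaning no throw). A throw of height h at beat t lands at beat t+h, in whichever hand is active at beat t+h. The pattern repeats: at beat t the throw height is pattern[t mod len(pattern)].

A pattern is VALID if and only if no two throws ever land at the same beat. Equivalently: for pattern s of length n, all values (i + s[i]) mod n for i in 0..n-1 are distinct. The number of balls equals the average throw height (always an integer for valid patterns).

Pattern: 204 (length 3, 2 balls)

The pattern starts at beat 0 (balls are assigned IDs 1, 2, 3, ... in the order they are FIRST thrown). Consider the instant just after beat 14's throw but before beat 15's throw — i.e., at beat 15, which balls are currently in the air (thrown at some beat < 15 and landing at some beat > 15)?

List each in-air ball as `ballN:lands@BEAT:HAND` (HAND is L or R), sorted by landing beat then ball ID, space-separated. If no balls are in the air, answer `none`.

Beat 0 (L): throw ball1 h=2 -> lands@2:L; in-air after throw: [b1@2:L]
Beat 2 (L): throw ball1 h=4 -> lands@6:L; in-air after throw: [b1@6:L]
Beat 3 (R): throw ball2 h=2 -> lands@5:R; in-air after throw: [b2@5:R b1@6:L]
Beat 5 (R): throw ball2 h=4 -> lands@9:R; in-air after throw: [b1@6:L b2@9:R]
Beat 6 (L): throw ball1 h=2 -> lands@8:L; in-air after throw: [b1@8:L b2@9:R]
Beat 8 (L): throw ball1 h=4 -> lands@12:L; in-air after throw: [b2@9:R b1@12:L]
Beat 9 (R): throw ball2 h=2 -> lands@11:R; in-air after throw: [b2@11:R b1@12:L]
Beat 11 (R): throw ball2 h=4 -> lands@15:R; in-air after throw: [b1@12:L b2@15:R]
Beat 12 (L): throw ball1 h=2 -> lands@14:L; in-air after throw: [b1@14:L b2@15:R]
Beat 14 (L): throw ball1 h=4 -> lands@18:L; in-air after throw: [b2@15:R b1@18:L]
Beat 15 (R): throw ball2 h=2 -> lands@17:R; in-air after throw: [b2@17:R b1@18:L]

Answer: ball1:lands@18:L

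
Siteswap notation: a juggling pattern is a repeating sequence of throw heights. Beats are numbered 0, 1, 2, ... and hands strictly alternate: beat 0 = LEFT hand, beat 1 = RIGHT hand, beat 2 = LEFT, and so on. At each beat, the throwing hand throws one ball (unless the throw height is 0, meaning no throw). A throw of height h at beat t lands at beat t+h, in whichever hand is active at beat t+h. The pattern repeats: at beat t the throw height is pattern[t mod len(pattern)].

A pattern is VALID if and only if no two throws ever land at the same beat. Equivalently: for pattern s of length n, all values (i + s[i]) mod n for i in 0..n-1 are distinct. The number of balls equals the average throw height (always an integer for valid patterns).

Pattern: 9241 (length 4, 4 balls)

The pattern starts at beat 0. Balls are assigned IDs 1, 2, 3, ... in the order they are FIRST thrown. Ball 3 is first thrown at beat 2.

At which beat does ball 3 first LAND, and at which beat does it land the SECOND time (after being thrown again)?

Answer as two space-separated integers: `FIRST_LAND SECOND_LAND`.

Beat 0 (L): throw ball1 h=9 -> lands@9:R; in-air after throw: [b1@9:R]
Beat 1 (R): throw ball2 h=2 -> lands@3:R; in-air after throw: [b2@3:R b1@9:R]
Beat 2 (L): throw ball3 h=4 -> lands@6:L; in-air after throw: [b2@3:R b3@6:L b1@9:R]
Beat 3 (R): throw ball2 h=1 -> lands@4:L; in-air after throw: [b2@4:L b3@6:L b1@9:R]
Beat 4 (L): throw ball2 h=9 -> lands@13:R; in-air after throw: [b3@6:L b1@9:R b2@13:R]
Beat 5 (R): throw ball4 h=2 -> lands@7:R; in-air after throw: [b3@6:L b4@7:R b1@9:R b2@13:R]
Beat 6 (L): throw ball3 h=4 -> lands@10:L; in-air after throw: [b4@7:R b1@9:R b3@10:L b2@13:R]
Beat 7 (R): throw ball4 h=1 -> lands@8:L; in-air after throw: [b4@8:L b1@9:R b3@10:L b2@13:R]
Beat 8 (L): throw ball4 h=9 -> lands@17:R; in-air after throw: [b1@9:R b3@10:L b2@13:R b4@17:R]
Beat 9 (R): throw ball1 h=2 -> lands@11:R; in-air after throw: [b3@10:L b1@11:R b2@13:R b4@17:R]
Beat 10 (L): throw ball3 h=4 -> lands@14:L; in-air after throw: [b1@11:R b2@13:R b3@14:L b4@17:R]
Ball 3: thrown@2 h=4 -> first land @6; rethrown@6 h=4 -> second land @10

Answer: 6 10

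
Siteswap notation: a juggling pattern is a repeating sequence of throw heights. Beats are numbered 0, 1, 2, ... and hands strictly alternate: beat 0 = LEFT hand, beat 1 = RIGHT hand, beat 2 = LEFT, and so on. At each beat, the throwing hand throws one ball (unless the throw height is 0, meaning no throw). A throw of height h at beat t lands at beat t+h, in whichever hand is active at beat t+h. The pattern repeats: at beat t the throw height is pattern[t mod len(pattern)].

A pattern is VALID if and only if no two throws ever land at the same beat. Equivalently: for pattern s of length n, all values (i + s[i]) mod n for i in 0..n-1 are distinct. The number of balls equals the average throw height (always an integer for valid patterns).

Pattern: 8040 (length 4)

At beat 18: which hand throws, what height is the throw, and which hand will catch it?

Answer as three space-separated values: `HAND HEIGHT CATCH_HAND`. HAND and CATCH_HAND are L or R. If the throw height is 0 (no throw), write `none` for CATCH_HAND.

Beat 18: 18 mod 2 = 0, so hand = L
Throw height = pattern[18 mod 4] = pattern[2] = 4
Lands at beat 18+4=22, 22 mod 2 = 0, so catch hand = L

Answer: L 4 L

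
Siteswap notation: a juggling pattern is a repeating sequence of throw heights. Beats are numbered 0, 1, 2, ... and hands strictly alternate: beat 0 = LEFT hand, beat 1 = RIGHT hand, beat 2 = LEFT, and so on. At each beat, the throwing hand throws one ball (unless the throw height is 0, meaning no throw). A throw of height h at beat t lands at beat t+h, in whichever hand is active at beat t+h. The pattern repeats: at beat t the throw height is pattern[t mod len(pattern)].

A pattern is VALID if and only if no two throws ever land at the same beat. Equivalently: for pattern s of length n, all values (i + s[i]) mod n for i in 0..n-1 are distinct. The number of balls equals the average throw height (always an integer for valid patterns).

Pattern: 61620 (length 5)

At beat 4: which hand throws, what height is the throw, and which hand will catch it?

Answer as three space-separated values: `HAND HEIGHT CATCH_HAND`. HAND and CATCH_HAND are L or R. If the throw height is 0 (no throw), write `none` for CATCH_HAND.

Beat 4: 4 mod 2 = 0, so hand = L
Throw height = pattern[4 mod 5] = pattern[4] = 0

Answer: L 0 none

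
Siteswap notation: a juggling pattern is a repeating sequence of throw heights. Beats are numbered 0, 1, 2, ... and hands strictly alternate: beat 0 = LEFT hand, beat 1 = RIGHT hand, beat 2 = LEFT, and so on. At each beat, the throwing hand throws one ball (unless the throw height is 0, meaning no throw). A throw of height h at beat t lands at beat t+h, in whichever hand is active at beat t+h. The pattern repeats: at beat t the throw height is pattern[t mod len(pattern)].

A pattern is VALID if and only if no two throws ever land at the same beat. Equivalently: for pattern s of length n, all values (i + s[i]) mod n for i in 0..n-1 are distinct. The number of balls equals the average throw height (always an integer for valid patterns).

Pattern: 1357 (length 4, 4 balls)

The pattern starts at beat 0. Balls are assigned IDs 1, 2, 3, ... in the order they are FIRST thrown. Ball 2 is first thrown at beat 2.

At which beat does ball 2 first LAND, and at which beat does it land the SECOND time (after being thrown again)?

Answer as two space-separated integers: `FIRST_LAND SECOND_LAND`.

Answer: 7 14

Derivation:
Beat 0 (L): throw ball1 h=1 -> lands@1:R; in-air after throw: [b1@1:R]
Beat 1 (R): throw ball1 h=3 -> lands@4:L; in-air after throw: [b1@4:L]
Beat 2 (L): throw ball2 h=5 -> lands@7:R; in-air after throw: [b1@4:L b2@7:R]
Beat 3 (R): throw ball3 h=7 -> lands@10:L; in-air after throw: [b1@4:L b2@7:R b3@10:L]
Beat 4 (L): throw ball1 h=1 -> lands@5:R; in-air after throw: [b1@5:R b2@7:R b3@10:L]
Beat 5 (R): throw ball1 h=3 -> lands@8:L; in-air after throw: [b2@7:R b1@8:L b3@10:L]
Beat 6 (L): throw ball4 h=5 -> lands@11:R; in-air after throw: [b2@7:R b1@8:L b3@10:L b4@11:R]
Beat 7 (R): throw ball2 h=7 -> lands@14:L; in-air after throw: [b1@8:L b3@10:L b4@11:R b2@14:L]
Beat 8 (L): throw ball1 h=1 -> lands@9:R; in-air after throw: [b1@9:R b3@10:L b4@11:R b2@14:L]
Beat 9 (R): throw ball1 h=3 -> lands@12:L; in-air after throw: [b3@10:L b4@11:R b1@12:L b2@14:L]
Beat 10 (L): throw ball3 h=5 -> lands@15:R; in-air after throw: [b4@11:R b1@12:L b2@14:L b3@15:R]
Beat 11 (R): throw ball4 h=7 -> lands@18:L; in-air after throw: [b1@12:L b2@14:L b3@15:R b4@18:L]
Beat 12 (L): throw ball1 h=1 -> lands@13:R; in-air after throw: [b1@13:R b2@14:L b3@15:R b4@18:L]
Beat 13 (R): throw ball1 h=3 -> lands@16:L; in-air after throw: [b2@14:L b3@15:R b1@16:L b4@18:L]
Beat 14 (L): throw ball2 h=5 -> lands@19:R; in-air after throw: [b3@15:R b1@16:L b4@18:L b2@19:R]
Ball 2: thrown@2 h=5 -> first land @7; rethrown@7 h=7 -> second land @14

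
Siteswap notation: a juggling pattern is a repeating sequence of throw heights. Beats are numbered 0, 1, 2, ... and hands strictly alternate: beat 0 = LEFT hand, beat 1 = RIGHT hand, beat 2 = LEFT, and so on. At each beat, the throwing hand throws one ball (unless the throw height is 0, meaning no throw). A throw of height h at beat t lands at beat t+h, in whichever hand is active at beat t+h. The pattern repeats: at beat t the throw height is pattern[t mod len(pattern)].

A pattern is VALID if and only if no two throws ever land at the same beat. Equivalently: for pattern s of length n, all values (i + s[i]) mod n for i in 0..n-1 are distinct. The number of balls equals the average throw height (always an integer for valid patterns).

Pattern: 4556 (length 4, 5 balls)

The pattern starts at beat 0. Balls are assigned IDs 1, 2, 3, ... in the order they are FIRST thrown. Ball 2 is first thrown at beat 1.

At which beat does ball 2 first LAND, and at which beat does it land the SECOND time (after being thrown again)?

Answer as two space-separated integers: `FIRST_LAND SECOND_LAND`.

Beat 0 (L): throw ball1 h=4 -> lands@4:L; in-air after throw: [b1@4:L]
Beat 1 (R): throw ball2 h=5 -> lands@6:L; in-air after throw: [b1@4:L b2@6:L]
Beat 2 (L): throw ball3 h=5 -> lands@7:R; in-air after throw: [b1@4:L b2@6:L b3@7:R]
Beat 3 (R): throw ball4 h=6 -> lands@9:R; in-air after throw: [b1@4:L b2@6:L b3@7:R b4@9:R]
Beat 4 (L): throw ball1 h=4 -> lands@8:L; in-air after throw: [b2@6:L b3@7:R b1@8:L b4@9:R]
Beat 5 (R): throw ball5 h=5 -> lands@10:L; in-air after throw: [b2@6:L b3@7:R b1@8:L b4@9:R b5@10:L]
Beat 6 (L): throw ball2 h=5 -> lands@11:R; in-air after throw: [b3@7:R b1@8:L b4@9:R b5@10:L b2@11:R]
Beat 7 (R): throw ball3 h=6 -> lands@13:R; in-air after throw: [b1@8:L b4@9:R b5@10:L b2@11:R b3@13:R]
Beat 8 (L): throw ball1 h=4 -> lands@12:L; in-air after throw: [b4@9:R b5@10:L b2@11:R b1@12:L b3@13:R]
Beat 9 (R): throw ball4 h=5 -> lands@14:L; in-air after throw: [b5@10:L b2@11:R b1@12:L b3@13:R b4@14:L]
Beat 10 (L): throw ball5 h=5 -> lands@15:R; in-air after throw: [b2@11:R b1@12:L b3@13:R b4@14:L b5@15:R]
Beat 11 (R): throw ball2 h=6 -> lands@17:R; in-air after throw: [b1@12:L b3@13:R b4@14:L b5@15:R b2@17:R]
Ball 2: thrown@1 h=5 -> first land @6; rethrown@6 h=5 -> second land @11

Answer: 6 11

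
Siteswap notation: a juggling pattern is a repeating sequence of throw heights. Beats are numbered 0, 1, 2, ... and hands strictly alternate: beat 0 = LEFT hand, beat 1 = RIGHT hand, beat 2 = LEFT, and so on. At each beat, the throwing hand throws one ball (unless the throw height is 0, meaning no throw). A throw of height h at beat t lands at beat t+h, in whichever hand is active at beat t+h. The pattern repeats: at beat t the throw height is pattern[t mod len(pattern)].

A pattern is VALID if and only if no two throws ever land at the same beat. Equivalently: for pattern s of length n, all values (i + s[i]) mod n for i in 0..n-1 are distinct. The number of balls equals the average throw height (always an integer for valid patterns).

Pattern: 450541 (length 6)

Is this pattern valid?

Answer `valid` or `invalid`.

Answer: invalid

Derivation:
i=0: (i + s[i]) mod n = (0 + 4) mod 6 = 4
i=1: (i + s[i]) mod n = (1 + 5) mod 6 = 0
i=2: (i + s[i]) mod n = (2 + 0) mod 6 = 2
i=3: (i + s[i]) mod n = (3 + 5) mod 6 = 2
i=4: (i + s[i]) mod n = (4 + 4) mod 6 = 2
i=5: (i + s[i]) mod n = (5 + 1) mod 6 = 0
Residues: [4, 0, 2, 2, 2, 0], distinct: False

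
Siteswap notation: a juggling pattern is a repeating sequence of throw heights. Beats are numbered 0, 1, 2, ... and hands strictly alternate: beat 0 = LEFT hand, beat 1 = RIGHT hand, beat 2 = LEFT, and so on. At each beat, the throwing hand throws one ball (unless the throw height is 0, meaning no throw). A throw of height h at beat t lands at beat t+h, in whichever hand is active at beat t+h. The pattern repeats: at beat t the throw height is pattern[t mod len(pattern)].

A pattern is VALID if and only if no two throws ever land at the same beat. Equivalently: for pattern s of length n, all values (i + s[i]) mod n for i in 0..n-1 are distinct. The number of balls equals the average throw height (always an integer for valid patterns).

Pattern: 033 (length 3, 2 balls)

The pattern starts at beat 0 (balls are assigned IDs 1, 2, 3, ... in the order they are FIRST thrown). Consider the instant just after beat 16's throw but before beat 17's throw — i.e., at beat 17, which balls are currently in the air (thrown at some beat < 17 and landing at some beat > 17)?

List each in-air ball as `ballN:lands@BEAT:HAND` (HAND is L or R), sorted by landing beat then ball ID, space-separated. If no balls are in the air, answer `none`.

Beat 1 (R): throw ball1 h=3 -> lands@4:L; in-air after throw: [b1@4:L]
Beat 2 (L): throw ball2 h=3 -> lands@5:R; in-air after throw: [b1@4:L b2@5:R]
Beat 4 (L): throw ball1 h=3 -> lands@7:R; in-air after throw: [b2@5:R b1@7:R]
Beat 5 (R): throw ball2 h=3 -> lands@8:L; in-air after throw: [b1@7:R b2@8:L]
Beat 7 (R): throw ball1 h=3 -> lands@10:L; in-air after throw: [b2@8:L b1@10:L]
Beat 8 (L): throw ball2 h=3 -> lands@11:R; in-air after throw: [b1@10:L b2@11:R]
Beat 10 (L): throw ball1 h=3 -> lands@13:R; in-air after throw: [b2@11:R b1@13:R]
Beat 11 (R): throw ball2 h=3 -> lands@14:L; in-air after throw: [b1@13:R b2@14:L]
Beat 13 (R): throw ball1 h=3 -> lands@16:L; in-air after throw: [b2@14:L b1@16:L]
Beat 14 (L): throw ball2 h=3 -> lands@17:R; in-air after throw: [b1@16:L b2@17:R]
Beat 16 (L): throw ball1 h=3 -> lands@19:R; in-air after throw: [b2@17:R b1@19:R]
Beat 17 (R): throw ball2 h=3 -> lands@20:L; in-air after throw: [b1@19:R b2@20:L]

Answer: ball1:lands@19:R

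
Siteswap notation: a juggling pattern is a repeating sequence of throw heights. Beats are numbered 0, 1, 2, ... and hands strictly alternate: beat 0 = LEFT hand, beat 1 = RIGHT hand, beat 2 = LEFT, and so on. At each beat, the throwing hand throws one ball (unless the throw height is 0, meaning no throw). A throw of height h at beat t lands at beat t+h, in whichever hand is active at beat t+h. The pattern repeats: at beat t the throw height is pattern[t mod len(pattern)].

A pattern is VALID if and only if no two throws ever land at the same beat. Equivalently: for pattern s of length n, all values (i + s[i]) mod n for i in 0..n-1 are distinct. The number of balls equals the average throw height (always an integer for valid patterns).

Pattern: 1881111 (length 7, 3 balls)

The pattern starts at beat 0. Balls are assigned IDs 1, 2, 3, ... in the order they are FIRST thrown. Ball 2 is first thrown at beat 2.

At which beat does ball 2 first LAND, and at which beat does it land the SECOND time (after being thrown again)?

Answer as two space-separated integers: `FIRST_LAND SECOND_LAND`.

Answer: 10 11

Derivation:
Beat 0 (L): throw ball1 h=1 -> lands@1:R; in-air after throw: [b1@1:R]
Beat 1 (R): throw ball1 h=8 -> lands@9:R; in-air after throw: [b1@9:R]
Beat 2 (L): throw ball2 h=8 -> lands@10:L; in-air after throw: [b1@9:R b2@10:L]
Beat 3 (R): throw ball3 h=1 -> lands@4:L; in-air after throw: [b3@4:L b1@9:R b2@10:L]
Beat 4 (L): throw ball3 h=1 -> lands@5:R; in-air after throw: [b3@5:R b1@9:R b2@10:L]
Beat 5 (R): throw ball3 h=1 -> lands@6:L; in-air after throw: [b3@6:L b1@9:R b2@10:L]
Beat 6 (L): throw ball3 h=1 -> lands@7:R; in-air after throw: [b3@7:R b1@9:R b2@10:L]
Beat 7 (R): throw ball3 h=1 -> lands@8:L; in-air after throw: [b3@8:L b1@9:R b2@10:L]
Beat 8 (L): throw ball3 h=8 -> lands@16:L; in-air after throw: [b1@9:R b2@10:L b3@16:L]
Beat 9 (R): throw ball1 h=8 -> lands@17:R; in-air after throw: [b2@10:L b3@16:L b1@17:R]
Beat 10 (L): throw ball2 h=1 -> lands@11:R; in-air after throw: [b2@11:R b3@16:L b1@17:R]
Beat 11 (R): throw ball2 h=1 -> lands@12:L; in-air after throw: [b2@12:L b3@16:L b1@17:R]
Ball 2: thrown@2 h=8 -> first land @10; rethrown@10 h=1 -> second land @11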